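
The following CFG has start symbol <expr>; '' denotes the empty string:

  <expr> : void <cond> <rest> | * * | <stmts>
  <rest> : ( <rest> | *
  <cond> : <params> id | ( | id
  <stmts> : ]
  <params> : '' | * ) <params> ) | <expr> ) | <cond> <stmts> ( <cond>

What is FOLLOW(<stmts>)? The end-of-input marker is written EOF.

{ EOF, (, ) }

In <expr> : <stmts>: <stmts> is at the end, add FOLLOW(<expr>) = { EOF, ) }.
In <params> : <cond> <stmts> ( <cond>: add FIRST(( <cond>) = { ( }.
Union: FOLLOW(<stmts>) = { EOF, (, ) }.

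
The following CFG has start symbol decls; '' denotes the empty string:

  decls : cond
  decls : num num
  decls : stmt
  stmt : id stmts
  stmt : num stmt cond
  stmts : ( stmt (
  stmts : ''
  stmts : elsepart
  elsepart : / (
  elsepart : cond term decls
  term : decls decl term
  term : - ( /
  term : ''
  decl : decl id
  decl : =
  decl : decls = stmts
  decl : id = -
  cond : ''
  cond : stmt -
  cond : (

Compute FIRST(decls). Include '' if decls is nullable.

From decls : cond: add FIRST(cond) = { (, id, num, '' } (including '' since cond is nullable).
decls : num num contributes {num}.
From decls : stmt: add FIRST(stmt) = { id, num }.
Union: FIRST(decls) = { (, id, num, '' }.

{ (, id, num, '' }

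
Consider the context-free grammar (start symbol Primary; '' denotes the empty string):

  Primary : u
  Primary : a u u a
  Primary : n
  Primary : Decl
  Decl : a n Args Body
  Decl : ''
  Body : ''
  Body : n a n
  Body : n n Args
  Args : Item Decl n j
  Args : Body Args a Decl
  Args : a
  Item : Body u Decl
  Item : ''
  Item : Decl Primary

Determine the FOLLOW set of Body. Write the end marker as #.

In Decl : a n Args Body: Body is at the end, add FOLLOW(Decl) = { #, a, n, u }.
In Args : Body Args a Decl: add FIRST(Args a Decl) = { a, n, u }.
In Item : Body u Decl: add FIRST(u Decl) = { u }.
Union: FOLLOW(Body) = { #, a, n, u }.

{ #, a, n, u }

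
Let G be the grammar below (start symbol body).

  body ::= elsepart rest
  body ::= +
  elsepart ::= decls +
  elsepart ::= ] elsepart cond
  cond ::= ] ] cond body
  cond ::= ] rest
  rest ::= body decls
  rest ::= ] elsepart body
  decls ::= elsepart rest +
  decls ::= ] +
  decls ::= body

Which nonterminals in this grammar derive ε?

{ } (none)

No nonterminal has an empty production or an RHS whose symbols are all nullable.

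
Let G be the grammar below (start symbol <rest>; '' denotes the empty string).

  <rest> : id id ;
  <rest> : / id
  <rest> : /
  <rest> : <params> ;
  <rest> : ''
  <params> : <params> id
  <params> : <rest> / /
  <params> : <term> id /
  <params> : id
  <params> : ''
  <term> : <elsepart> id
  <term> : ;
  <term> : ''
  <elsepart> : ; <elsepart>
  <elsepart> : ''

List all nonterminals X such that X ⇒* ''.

{ <elsepart>, <params>, <rest>, <term> }

Directly nullable (have an ''-production): <rest>, <params>, <term>, <elsepart>.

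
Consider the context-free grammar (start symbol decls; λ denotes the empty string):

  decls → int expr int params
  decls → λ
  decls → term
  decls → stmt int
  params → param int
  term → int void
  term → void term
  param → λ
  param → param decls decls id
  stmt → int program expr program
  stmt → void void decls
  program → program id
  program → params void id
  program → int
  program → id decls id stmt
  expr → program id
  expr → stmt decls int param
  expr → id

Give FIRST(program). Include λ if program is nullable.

{ id, int, void }

From program → program id: add FIRST(program) = { id, int, void }.
From program → params void id: add FIRST(params) = { id, int, void }.
program → int contributes {int}.
program → id decls id stmt contributes {id}.
Union: FIRST(program) = { id, int, void }.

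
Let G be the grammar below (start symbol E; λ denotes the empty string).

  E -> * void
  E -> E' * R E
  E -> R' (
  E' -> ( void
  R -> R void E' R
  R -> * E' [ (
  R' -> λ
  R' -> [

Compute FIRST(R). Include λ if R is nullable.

From R -> R void E' R: add FIRST(R) = { * }.
R -> * E' [ ( contributes {*}.
Union: FIRST(R) = { * }.

{ * }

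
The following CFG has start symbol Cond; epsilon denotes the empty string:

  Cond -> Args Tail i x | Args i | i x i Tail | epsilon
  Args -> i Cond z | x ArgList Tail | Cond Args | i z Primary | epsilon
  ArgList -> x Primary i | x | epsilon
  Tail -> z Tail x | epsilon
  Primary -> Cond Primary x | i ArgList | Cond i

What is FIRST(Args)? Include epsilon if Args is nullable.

{ i, x, z, epsilon }

Args -> i Cond z contributes {i}.
Args -> x ArgList Tail contributes {x}.
From Args -> Cond Args: Cond, Args nullable, take FIRST(Cond) ∪ FIRST(Args) = { i, x, z }; also epsilon since the whole RHS is nullable.
Args -> i z Primary contributes {i}.
Args -> epsilon contributes epsilon.
Union: FIRST(Args) = { i, x, z, epsilon }.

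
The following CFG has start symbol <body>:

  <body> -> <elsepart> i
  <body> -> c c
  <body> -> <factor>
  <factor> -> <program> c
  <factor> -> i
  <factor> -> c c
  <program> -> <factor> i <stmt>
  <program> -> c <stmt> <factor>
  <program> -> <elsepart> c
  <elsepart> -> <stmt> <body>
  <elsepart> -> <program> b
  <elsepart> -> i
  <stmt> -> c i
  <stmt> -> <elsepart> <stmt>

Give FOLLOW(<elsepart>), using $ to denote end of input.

In <body> -> <elsepart> i: add FIRST(i) = { i }.
In <program> -> <elsepart> c: add FIRST(c) = { c }.
In <stmt> -> <elsepart> <stmt>: add FIRST(<stmt>) = { c, i }.
Union: FOLLOW(<elsepart>) = { c, i }.

{ c, i }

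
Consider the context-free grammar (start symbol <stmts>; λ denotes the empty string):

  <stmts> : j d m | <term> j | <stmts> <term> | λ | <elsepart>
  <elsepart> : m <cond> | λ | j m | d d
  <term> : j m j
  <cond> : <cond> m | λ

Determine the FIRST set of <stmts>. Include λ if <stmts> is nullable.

<stmts> : j d m contributes {j}.
From <stmts> : <term> j: add FIRST(<term>) = { j }.
From <stmts> : <stmts> <term>: <stmts> nullable, take FIRST(<stmts>) ∪ FIRST(<term>) = { d, j, m }.
<stmts> : λ contributes λ.
From <stmts> : <elsepart>: add FIRST(<elsepart>) = { d, j, m, λ } (including λ since <elsepart> is nullable).
Union: FIRST(<stmts>) = { d, j, m, λ }.

{ d, j, m, λ }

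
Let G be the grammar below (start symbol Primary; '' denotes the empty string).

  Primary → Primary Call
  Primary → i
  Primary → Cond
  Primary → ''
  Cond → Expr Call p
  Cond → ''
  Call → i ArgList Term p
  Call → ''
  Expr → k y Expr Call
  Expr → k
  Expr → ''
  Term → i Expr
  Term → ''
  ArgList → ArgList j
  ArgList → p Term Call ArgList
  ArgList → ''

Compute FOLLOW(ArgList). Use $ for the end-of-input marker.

In Call → i ArgList Term p: add FIRST(Term p) = { i, p }.
In ArgList → ArgList j: add FIRST(j) = { j }.
In ArgList → p Term Call ArgList: ArgList is at the end, add FOLLOW(ArgList) = { i, j, p }.
Union: FOLLOW(ArgList) = { i, j, p }.

{ i, j, p }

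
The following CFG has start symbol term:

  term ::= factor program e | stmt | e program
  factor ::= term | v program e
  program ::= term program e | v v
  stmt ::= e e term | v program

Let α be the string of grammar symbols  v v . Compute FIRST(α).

v is a terminal; add {v} and stop.

{ v }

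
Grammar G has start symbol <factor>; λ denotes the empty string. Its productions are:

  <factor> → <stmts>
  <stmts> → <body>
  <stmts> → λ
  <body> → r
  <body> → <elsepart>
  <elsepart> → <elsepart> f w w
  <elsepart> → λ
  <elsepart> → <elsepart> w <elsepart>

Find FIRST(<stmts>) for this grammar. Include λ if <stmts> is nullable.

From <stmts> → <body>: add FIRST(<body>) = { f, r, w, λ } (including λ since <body> is nullable).
<stmts> → λ contributes λ.
Union: FIRST(<stmts>) = { f, r, w, λ }.

{ f, r, w, λ }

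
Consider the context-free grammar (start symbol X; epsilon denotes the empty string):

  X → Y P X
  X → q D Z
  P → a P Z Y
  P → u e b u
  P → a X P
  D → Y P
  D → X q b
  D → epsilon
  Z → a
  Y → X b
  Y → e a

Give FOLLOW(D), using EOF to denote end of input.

In X → q D Z: add FIRST(Z) = { a }.
Union: FOLLOW(D) = { a }.

{ a }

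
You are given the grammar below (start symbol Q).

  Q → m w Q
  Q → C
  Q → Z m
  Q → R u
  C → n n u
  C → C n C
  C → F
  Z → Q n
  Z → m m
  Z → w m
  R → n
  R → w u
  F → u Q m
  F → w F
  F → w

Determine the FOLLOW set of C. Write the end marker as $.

In Q → C: C is at the end, add FOLLOW(Q) = { $, m, n }.
In C → C n C: add FIRST(n C) = { n }.
In C → C n C: C is at the end, add FOLLOW(C) = { $, m, n }.
Union: FOLLOW(C) = { $, m, n }.

{ $, m, n }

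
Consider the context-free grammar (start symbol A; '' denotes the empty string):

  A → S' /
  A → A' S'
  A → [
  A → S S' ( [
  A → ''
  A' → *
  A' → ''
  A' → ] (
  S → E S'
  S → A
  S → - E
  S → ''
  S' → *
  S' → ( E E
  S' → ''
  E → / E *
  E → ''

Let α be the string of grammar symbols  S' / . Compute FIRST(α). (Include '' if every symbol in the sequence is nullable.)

Add FIRST(S')\{''} = { (, * }; S' is nullable, continue.
/ is a terminal; add {/} and stop.

{ (, *, / }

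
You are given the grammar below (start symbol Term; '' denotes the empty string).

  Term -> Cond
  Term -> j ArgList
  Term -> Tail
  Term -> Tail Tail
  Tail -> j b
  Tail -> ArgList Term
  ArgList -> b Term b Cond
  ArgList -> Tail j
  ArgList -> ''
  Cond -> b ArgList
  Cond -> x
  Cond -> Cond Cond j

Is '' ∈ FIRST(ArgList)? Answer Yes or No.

Yes

ArgList has an ''-production, so ArgList ⇒ ''.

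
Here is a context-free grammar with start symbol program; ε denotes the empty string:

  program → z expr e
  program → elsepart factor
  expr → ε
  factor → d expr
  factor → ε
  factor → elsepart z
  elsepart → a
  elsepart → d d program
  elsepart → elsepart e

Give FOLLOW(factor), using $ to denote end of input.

In program → elsepart factor: factor is at the end, add FOLLOW(program) = { $, a, d, e, z }.
Union: FOLLOW(factor) = { $, a, d, e, z }.

{ $, a, d, e, z }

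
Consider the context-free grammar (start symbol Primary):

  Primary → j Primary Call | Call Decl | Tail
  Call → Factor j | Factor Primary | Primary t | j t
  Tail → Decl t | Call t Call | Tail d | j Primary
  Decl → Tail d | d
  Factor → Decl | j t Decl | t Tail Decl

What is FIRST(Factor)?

From Factor → Decl: add FIRST(Decl) = { d, j, t }.
Factor → j t Decl contributes {j}.
Factor → t Tail Decl contributes {t}.
Union: FIRST(Factor) = { d, j, t }.

{ d, j, t }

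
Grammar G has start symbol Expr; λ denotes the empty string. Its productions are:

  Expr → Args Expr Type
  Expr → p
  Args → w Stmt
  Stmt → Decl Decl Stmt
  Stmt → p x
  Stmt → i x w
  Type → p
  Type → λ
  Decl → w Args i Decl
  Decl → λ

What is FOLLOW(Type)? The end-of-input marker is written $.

{ $, p }

In Expr → Args Expr Type: Type is at the end, add FOLLOW(Expr) = { $, p }.
Union: FOLLOW(Type) = { $, p }.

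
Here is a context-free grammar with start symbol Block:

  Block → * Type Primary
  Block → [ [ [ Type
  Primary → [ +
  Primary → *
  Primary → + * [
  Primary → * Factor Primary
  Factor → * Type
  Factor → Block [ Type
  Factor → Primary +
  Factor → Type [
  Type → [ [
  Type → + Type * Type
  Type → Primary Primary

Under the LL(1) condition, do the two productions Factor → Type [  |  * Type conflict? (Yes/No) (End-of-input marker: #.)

Yes

FIRST(Type [) = { *, +, [ } and FIRST(* Type) = { * }.
Both contain *, so the two alternatives are not disjoint — LL(1) conflict.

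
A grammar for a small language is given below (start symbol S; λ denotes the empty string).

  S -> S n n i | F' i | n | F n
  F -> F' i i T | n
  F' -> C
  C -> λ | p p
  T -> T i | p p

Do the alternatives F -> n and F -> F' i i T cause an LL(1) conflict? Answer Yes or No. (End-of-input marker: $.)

FIRST(n) = { n } and FIRST(F' i i T) = { i, p }.
The FIRST sets are disjoint and neither alternative is nullable — no conflict.

No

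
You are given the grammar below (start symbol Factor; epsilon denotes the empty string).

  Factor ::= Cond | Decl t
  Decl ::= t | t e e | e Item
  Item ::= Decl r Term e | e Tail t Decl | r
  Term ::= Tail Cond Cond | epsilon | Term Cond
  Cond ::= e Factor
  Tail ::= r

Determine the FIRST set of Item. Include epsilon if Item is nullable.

From Item ::= Decl r Term e: add FIRST(Decl) = { e, t }.
Item ::= e Tail t Decl contributes {e}.
Item ::= r contributes {r}.
Union: FIRST(Item) = { e, r, t }.

{ e, r, t }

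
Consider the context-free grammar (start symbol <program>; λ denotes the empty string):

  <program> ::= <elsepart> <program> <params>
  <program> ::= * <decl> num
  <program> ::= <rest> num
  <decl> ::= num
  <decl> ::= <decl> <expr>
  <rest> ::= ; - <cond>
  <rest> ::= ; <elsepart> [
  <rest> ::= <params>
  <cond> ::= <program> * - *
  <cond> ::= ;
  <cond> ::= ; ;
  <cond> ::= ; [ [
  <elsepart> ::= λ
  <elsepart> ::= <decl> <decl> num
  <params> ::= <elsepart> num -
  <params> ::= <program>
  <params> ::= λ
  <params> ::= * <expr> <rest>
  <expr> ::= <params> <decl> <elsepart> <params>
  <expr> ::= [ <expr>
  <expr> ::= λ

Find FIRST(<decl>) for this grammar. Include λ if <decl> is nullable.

<decl> ::= num contributes {num}.
From <decl> ::= <decl> <expr>: add FIRST(<decl>) = { num }.
Union: FIRST(<decl>) = { num }.

{ num }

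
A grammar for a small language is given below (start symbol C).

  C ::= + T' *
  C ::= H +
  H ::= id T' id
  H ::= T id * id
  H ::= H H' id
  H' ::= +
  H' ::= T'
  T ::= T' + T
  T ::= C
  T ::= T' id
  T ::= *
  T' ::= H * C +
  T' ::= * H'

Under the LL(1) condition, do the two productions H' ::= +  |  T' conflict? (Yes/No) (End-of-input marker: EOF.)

Yes

FIRST(+) = { + } and FIRST(T') = { *, +, id }.
Both contain +, so the two alternatives are not disjoint — LL(1) conflict.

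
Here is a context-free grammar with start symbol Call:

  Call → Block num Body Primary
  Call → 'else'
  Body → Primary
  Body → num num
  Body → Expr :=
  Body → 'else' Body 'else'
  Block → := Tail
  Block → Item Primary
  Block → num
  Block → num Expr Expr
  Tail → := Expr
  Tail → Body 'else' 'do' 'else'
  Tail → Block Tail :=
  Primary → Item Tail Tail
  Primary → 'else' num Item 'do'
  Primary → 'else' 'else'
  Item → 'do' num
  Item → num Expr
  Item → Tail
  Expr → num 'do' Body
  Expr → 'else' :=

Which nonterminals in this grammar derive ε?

No nonterminal has an empty production or an RHS whose symbols are all nullable.

{ } (none)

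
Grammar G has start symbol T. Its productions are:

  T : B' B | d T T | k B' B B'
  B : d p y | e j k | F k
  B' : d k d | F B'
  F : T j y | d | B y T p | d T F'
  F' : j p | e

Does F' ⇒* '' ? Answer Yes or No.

No

No nonterminal in this grammar is nullable.
No production of F' has an RHS whose symbols are all nullable, so F' is not nullable.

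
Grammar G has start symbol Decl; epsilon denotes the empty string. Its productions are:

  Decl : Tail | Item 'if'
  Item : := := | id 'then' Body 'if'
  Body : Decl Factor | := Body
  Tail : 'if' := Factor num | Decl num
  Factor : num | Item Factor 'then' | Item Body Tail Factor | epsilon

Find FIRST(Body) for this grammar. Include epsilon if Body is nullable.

From Body : Decl Factor: add FIRST(Decl) = { 'if', :=, id }.
Body : := Body contributes {:=}.
Union: FIRST(Body) = { 'if', :=, id }.

{ 'if', :=, id }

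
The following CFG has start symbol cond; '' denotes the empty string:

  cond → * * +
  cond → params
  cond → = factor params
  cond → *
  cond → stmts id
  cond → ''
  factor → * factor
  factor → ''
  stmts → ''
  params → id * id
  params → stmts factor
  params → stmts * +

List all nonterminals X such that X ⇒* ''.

Directly nullable (have an ''-production): cond, factor, stmts.
params → stmts factor with every symbol nullable, so params is nullable.

{ cond, factor, params, stmts }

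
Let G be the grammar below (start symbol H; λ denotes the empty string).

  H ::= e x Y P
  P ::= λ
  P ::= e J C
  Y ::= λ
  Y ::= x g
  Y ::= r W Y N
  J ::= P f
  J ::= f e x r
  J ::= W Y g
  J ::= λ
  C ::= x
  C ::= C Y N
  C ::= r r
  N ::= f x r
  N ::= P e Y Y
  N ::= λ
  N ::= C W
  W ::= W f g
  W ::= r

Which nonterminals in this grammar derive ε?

{ J, N, P, Y }

Directly nullable (have an λ-production): P, Y, J, N.
No other nonterminal has a production whose RHS symbols are all nullable.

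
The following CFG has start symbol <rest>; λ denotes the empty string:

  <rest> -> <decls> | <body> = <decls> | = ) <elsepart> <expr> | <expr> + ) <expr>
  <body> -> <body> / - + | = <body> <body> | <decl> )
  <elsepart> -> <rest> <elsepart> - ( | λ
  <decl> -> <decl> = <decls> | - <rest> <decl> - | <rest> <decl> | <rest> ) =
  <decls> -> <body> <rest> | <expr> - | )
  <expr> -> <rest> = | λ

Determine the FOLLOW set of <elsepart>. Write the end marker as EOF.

In <rest> -> = ) <elsepart> <expr>: add FIRST(<expr>)\{λ} = { ), +, -, = }.
  Since <expr> is nullable, also add FOLLOW(<rest>) = { EOF, ), +, -, = }.
In <elsepart> -> <rest> <elsepart> - (: add FIRST(- () = { - }.
Union: FOLLOW(<elsepart>) = { EOF, ), +, -, = }.

{ EOF, ), +, -, = }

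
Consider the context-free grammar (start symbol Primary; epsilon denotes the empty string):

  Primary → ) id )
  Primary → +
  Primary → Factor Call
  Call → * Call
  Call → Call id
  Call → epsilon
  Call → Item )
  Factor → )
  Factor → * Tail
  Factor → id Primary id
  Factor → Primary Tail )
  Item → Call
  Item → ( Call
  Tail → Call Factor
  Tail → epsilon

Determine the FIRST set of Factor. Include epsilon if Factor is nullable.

{ ), *, +, id }

Factor → ) contributes {)}.
Factor → * Tail contributes {*}.
Factor → id Primary id contributes {id}.
From Factor → Primary Tail ): add FIRST(Primary) = { ), *, +, id }.
Union: FIRST(Factor) = { ), *, +, id }.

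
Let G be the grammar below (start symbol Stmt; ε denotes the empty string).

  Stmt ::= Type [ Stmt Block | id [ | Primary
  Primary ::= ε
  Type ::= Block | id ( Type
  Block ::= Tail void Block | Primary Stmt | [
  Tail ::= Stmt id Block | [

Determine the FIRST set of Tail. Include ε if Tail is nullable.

{ [, id }

From Tail ::= Stmt id Block: Stmt nullable, take FIRST(Stmt) ∪ {id} = { [, id }.
Tail ::= [ contributes {[}.
Union: FIRST(Tail) = { [, id }.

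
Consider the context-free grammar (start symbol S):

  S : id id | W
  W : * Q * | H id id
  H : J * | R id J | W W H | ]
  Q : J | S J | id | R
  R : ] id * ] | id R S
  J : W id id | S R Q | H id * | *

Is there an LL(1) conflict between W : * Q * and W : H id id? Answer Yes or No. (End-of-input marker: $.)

Yes

FIRST(* Q *) = { * } and FIRST(H id id) = { *, ], id }.
Both contain *, so the two alternatives are not disjoint — LL(1) conflict.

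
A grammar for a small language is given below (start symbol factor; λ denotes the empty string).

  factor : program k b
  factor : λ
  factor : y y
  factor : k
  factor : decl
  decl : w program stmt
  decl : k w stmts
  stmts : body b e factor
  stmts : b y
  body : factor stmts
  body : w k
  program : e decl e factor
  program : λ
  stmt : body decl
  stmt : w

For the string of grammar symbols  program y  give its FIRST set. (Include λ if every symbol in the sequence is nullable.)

Add FIRST(program)\{λ} = { e }; program is nullable, continue.
y is a terminal; add {y} and stop.

{ e, y }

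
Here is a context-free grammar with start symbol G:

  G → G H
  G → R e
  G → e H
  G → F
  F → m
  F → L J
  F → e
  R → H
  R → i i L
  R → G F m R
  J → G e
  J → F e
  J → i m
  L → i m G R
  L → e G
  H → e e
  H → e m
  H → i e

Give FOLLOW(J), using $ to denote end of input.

In F → L J: J is at the end, add FOLLOW(F) = { $, e, i, m }.
Union: FOLLOW(J) = { $, e, i, m }.

{ $, e, i, m }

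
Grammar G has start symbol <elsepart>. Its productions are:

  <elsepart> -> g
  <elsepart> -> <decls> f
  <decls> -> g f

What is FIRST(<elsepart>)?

<elsepart> -> g contributes {g}.
From <elsepart> -> <decls> f: add FIRST(<decls>) = { g }.
Union: FIRST(<elsepart>) = { g }.

{ g }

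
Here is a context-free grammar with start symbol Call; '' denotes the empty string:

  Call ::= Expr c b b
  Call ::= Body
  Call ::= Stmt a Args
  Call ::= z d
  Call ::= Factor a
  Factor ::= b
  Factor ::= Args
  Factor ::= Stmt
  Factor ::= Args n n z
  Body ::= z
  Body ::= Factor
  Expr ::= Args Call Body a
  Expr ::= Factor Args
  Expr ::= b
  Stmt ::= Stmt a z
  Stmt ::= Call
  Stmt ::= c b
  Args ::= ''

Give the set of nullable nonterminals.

{ Args, Body, Call, Expr, Factor, Stmt }

Directly nullable (have an ''-production): Args.
Expr ::= Factor Args with every symbol nullable, so Expr is nullable.
Call ::= Body with every symbol nullable, so Call is nullable.
Factor ::= Args with every symbol nullable, so Factor is nullable.
Body ::= Factor with every symbol nullable, so Body is nullable.
Stmt ::= Call with every symbol nullable, so Stmt is nullable.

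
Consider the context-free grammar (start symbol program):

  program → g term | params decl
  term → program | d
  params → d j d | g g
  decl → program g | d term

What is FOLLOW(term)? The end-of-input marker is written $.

{ $, g }

In program → g term: term is at the end, add FOLLOW(program) = { $, g }.
In decl → d term: term is at the end, add FOLLOW(decl) = { $, g }.
Union: FOLLOW(term) = { $, g }.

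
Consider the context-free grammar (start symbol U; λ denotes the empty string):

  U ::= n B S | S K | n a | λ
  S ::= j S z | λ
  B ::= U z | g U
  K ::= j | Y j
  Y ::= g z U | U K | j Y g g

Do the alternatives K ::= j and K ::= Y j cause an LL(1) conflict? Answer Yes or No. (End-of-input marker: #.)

FIRST(j) = { j } and FIRST(Y j) = { g, j, n }.
Both contain j, so the two alternatives are not disjoint — LL(1) conflict.

Yes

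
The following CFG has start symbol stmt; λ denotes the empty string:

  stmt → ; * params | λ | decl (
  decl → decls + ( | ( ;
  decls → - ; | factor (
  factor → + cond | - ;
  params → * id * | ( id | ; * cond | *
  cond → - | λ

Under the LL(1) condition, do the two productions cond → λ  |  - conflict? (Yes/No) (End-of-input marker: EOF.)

FIRST(λ) = { λ } and FIRST(-) = { - }.
The first is nullable but FOLLOW(cond) = { EOF, ( } is disjoint from FIRST of the second.

No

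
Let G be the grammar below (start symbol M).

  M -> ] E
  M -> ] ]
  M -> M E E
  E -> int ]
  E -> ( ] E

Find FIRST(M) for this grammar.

M -> ] E contributes {]}.
M -> ] ] contributes {]}.
From M -> M E E: add FIRST(M) = { ] }.
Union: FIRST(M) = { ] }.

{ ] }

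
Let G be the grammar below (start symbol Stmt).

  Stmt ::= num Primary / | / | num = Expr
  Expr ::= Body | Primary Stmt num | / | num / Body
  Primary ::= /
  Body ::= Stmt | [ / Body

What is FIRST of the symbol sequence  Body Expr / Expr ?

{ /, [, num }

Add FIRST(Body) = { /, [, num }; Body is not nullable, stop.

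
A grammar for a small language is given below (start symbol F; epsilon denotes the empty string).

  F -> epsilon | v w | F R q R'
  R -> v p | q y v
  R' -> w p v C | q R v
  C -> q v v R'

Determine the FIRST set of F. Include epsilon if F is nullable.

F -> epsilon contributes epsilon.
F -> v w contributes {v}.
From F -> F R q R': F nullable, take FIRST(F) ∪ FIRST(R) = { q, v }.
Union: FIRST(F) = { q, v, epsilon }.

{ q, v, epsilon }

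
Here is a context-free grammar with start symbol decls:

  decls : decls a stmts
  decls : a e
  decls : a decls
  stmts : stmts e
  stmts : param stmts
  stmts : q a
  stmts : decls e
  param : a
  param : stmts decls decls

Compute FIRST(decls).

From decls : decls a stmts: add FIRST(decls) = { a }.
decls : a e contributes {a}.
decls : a decls contributes {a}.
Union: FIRST(decls) = { a }.

{ a }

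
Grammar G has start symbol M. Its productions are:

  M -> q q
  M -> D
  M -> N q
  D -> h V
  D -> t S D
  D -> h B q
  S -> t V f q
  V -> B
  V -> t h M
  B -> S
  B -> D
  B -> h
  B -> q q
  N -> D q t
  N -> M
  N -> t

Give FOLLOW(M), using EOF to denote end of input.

M is the start symbol, so EOF ∈ FOLLOW(M).
In V -> t h M: M is at the end, add FOLLOW(V) = { EOF, f, q }.
In N -> M: M is at the end, add FOLLOW(N) = { q }.
Union: FOLLOW(M) = { EOF, f, q }.

{ EOF, f, q }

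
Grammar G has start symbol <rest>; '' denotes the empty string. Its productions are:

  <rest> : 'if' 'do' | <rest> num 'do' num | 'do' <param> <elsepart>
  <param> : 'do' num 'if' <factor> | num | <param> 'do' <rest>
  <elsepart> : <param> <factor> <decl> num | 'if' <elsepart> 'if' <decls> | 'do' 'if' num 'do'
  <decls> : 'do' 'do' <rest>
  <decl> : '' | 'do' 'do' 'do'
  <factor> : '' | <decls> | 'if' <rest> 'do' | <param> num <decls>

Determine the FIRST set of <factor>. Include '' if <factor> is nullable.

<factor> : '' contributes ''.
From <factor> : <decls>: add FIRST(<decls>) = { 'do' }.
<factor> : 'if' <rest> 'do' contributes {'if'}.
From <factor> : <param> num <decls>: add FIRST(<param>) = { 'do', num }.
Union: FIRST(<factor>) = { 'do', 'if', num, '' }.

{ 'do', 'if', num, '' }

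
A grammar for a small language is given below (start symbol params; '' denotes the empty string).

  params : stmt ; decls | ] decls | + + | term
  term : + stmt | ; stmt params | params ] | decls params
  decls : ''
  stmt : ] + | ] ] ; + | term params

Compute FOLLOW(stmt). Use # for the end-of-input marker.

{ #, +, ;, ] }

In params : stmt ; decls: add FIRST(; decls) = { ; }.
In term : + stmt: stmt is at the end, add FOLLOW(term) = { #, +, ;, ] }.
In term : ; stmt params: add FIRST(params) = { +, ;, ] }.
Union: FOLLOW(stmt) = { #, +, ;, ] }.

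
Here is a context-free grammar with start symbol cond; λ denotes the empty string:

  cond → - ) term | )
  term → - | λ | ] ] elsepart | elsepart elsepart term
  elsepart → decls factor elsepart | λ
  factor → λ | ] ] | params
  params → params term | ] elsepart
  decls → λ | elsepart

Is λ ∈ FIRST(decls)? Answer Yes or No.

Yes

decls has an λ-production, so decls ⇒ λ.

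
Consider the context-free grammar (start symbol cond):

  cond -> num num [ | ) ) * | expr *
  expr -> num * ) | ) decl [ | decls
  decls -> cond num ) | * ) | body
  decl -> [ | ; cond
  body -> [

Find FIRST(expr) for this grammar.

expr -> num * ) contributes {num}.
expr -> ) decl [ contributes {)}.
From expr -> decls: add FIRST(decls) = { ), *, [, num }.
Union: FIRST(expr) = { ), *, [, num }.

{ ), *, [, num }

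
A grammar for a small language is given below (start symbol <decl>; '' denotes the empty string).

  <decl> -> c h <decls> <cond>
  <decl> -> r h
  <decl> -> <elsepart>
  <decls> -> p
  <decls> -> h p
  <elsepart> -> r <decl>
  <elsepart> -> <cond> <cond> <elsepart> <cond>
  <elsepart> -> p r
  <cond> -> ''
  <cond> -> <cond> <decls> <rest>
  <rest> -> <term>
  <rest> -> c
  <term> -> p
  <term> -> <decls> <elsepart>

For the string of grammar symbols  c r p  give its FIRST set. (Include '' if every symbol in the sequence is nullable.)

c is a terminal; add {c} and stop.

{ c }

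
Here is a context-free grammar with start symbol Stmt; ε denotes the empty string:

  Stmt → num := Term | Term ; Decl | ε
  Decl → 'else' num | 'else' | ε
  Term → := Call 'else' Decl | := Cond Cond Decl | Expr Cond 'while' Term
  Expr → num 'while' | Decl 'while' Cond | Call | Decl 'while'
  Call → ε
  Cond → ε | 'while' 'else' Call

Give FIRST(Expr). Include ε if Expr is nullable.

{ 'else', 'while', num, ε }

Expr → num 'while' contributes {num}.
From Expr → Decl 'while' Cond: Decl nullable, take FIRST(Decl) ∪ {'while'} = { 'else', 'while' }.
From Expr → Call: add FIRST(Call) = { ε } (including ε since Call is nullable).
From Expr → Decl 'while': Decl nullable, take FIRST(Decl) ∪ {'while'} = { 'else', 'while' }.
Union: FIRST(Expr) = { 'else', 'while', num, ε }.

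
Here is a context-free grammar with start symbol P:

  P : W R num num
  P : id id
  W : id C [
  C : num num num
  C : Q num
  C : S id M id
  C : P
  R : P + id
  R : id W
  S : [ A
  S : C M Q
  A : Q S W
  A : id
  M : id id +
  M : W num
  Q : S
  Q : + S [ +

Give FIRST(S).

S : [ A contributes {[}.
From S : C M Q: add FIRST(C) = { +, [, id, num }.
Union: FIRST(S) = { +, [, id, num }.

{ +, [, id, num }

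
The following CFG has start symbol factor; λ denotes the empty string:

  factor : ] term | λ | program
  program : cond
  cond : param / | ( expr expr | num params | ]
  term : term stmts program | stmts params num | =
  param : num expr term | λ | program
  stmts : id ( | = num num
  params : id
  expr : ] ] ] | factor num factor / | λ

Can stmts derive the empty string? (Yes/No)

No

Nullable nonterminals: expr, factor, param.
No production of stmts has an RHS whose symbols are all nullable, so stmts is not nullable.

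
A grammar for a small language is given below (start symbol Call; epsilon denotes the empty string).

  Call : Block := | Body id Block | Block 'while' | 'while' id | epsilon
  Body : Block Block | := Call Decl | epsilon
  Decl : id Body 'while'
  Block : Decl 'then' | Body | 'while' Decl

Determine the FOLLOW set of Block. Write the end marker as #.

In Call : Block :=: add FIRST(:=) = { := }.
In Call : Body id Block: Block is at the end, add FOLLOW(Call) = { #, id }.
In Call : Block 'while': add FIRST('while') = { 'while' }.
In Body : Block Block: add FIRST(Block)\{epsilon} = { 'while', :=, id }.
  Since Block is nullable, also add FOLLOW(Body) = { #, 'while', :=, id }.
In Body : Block Block: Block is at the end, add FOLLOW(Body) = { #, 'while', :=, id }.
Union: FOLLOW(Block) = { #, 'while', :=, id }.

{ #, 'while', :=, id }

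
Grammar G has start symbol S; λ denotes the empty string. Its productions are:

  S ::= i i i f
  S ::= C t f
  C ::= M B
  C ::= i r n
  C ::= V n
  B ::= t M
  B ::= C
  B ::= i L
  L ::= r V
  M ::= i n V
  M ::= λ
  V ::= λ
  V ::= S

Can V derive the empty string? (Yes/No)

V has an λ-production, so V ⇒ λ.

Yes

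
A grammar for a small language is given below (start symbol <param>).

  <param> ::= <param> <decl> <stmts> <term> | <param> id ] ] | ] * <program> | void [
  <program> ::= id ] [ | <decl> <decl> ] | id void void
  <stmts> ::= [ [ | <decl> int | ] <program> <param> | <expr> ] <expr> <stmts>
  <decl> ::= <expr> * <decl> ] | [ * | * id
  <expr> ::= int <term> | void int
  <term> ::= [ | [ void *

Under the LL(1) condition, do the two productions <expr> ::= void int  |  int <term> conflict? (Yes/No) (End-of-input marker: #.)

No

FIRST(void int) = { void } and FIRST(int <term>) = { int }.
The FIRST sets are disjoint and neither alternative is nullable — no conflict.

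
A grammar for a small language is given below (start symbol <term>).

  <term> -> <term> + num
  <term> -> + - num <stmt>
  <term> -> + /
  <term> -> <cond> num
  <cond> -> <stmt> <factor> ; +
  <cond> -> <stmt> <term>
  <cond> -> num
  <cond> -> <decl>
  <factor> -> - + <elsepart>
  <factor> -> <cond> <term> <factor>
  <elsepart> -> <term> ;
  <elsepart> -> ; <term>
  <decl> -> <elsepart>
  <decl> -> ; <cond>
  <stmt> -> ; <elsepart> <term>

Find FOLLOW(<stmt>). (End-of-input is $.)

{ $, +, -, ;, num }

In <term> -> + - num <stmt>: <stmt> is at the end, add FOLLOW(<term>) = { $, +, -, ;, num }.
In <cond> -> <stmt> <factor> ; +: add FIRST(<factor> ; +) = { +, -, ;, num }.
In <cond> -> <stmt> <term>: add FIRST(<term>) = { +, ;, num }.
Union: FOLLOW(<stmt>) = { $, +, -, ;, num }.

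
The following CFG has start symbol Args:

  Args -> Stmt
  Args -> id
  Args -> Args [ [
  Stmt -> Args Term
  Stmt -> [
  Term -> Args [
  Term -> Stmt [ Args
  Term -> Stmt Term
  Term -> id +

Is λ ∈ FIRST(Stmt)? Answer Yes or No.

No nonterminal in this grammar is nullable.
No production of Stmt has an RHS whose symbols are all nullable, so Stmt is not nullable.

No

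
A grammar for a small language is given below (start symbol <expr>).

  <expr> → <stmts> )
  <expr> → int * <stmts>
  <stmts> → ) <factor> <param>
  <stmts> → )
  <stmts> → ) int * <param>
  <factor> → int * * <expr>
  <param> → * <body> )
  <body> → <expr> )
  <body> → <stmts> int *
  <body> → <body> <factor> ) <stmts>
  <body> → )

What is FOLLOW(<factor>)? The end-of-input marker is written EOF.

In <stmts> → ) <factor> <param>: add FIRST(<param>) = { * }.
In <body> → <body> <factor> ) <stmts>: add FIRST() <stmts>) = { ) }.
Union: FOLLOW(<factor>) = { ), * }.

{ ), * }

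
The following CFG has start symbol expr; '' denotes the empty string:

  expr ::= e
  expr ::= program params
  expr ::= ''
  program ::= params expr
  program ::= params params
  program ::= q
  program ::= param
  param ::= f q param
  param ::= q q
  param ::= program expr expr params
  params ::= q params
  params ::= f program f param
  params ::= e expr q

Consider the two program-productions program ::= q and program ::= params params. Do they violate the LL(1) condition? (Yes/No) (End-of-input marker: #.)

FIRST(q) = { q } and FIRST(params params) = { e, f, q }.
Both contain q, so the two alternatives are not disjoint — LL(1) conflict.

Yes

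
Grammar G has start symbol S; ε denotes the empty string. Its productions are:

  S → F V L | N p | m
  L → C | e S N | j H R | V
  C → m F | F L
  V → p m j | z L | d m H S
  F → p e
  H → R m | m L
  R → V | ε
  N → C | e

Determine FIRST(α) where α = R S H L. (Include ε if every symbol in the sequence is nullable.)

{ d, e, m, p, z }

Add FIRST(R)\{ε} = { d, p, z }; R is nullable, continue.
Add FIRST(S) = { e, m, p }; S is not nullable, stop.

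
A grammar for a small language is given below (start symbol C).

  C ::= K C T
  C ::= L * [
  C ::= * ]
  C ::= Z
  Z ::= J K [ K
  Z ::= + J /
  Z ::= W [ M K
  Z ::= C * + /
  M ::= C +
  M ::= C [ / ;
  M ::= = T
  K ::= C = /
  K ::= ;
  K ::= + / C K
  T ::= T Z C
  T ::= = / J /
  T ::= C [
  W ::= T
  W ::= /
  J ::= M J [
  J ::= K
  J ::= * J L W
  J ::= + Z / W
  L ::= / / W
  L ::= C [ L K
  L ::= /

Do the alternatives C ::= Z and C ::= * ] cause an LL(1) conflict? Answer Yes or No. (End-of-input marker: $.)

Yes

FIRST(Z) = { *, +, /, ;, = } and FIRST(* ]) = { * }.
Both contain *, so the two alternatives are not disjoint — LL(1) conflict.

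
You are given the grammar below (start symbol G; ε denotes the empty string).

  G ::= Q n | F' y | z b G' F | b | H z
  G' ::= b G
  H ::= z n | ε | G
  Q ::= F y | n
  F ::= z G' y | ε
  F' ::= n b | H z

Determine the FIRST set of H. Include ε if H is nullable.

{ b, n, y, z, ε }

H ::= z n contributes {z}.
H ::= ε contributes ε.
From H ::= G: add FIRST(G) = { b, n, y, z }.
Union: FIRST(H) = { b, n, y, z, ε }.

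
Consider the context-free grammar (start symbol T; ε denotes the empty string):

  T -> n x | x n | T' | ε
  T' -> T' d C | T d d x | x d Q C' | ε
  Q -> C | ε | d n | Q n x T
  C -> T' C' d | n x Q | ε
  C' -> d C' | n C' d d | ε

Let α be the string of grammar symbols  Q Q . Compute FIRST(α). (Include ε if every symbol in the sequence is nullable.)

{ d, n, x, ε }

Add FIRST(Q)\{ε} = { d, n, x }; Q is nullable, continue.
Add FIRST(Q)\{ε} = { d, n, x }; Q is nullable, continue.
Every symbol is nullable, so include ε.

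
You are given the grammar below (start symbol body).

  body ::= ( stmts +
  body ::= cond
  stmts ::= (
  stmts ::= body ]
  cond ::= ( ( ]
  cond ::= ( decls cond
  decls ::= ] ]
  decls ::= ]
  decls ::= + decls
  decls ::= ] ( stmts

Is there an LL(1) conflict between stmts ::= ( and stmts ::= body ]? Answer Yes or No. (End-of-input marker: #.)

Yes

FIRST(() = { ( } and FIRST(body ]) = { ( }.
Both contain (, so the two alternatives are not disjoint — LL(1) conflict.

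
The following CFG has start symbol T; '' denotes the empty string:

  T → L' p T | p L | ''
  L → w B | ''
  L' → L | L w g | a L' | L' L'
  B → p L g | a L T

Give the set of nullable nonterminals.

{ L, L', T }

Directly nullable (have an ''-production): T, L.
L' → L with every symbol nullable, so L' is nullable.
No other nonterminal has a production whose RHS symbols are all nullable.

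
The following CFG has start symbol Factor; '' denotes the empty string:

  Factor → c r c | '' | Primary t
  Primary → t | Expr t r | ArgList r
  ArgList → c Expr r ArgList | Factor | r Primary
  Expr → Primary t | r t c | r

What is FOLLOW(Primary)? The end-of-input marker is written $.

{ r, t }

In Factor → Primary t: add FIRST(t) = { t }.
In ArgList → r Primary: Primary is at the end, add FOLLOW(ArgList) = { r }.
In Expr → Primary t: add FIRST(t) = { t }.
Union: FOLLOW(Primary) = { r, t }.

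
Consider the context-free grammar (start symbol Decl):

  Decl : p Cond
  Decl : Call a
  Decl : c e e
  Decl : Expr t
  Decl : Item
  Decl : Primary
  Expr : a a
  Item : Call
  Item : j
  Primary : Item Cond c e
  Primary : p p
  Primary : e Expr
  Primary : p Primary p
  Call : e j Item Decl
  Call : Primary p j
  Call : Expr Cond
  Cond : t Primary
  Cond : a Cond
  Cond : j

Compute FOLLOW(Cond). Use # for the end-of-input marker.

In Decl : p Cond: Cond is at the end, add FOLLOW(Decl) = { #, a, c, e, j, p, t }.
In Primary : Item Cond c e: add FIRST(c e) = { c }.
In Call : Expr Cond: Cond is at the end, add FOLLOW(Call) = { #, a, c, e, j, p, t }.
In Cond : a Cond: Cond is at the end, add FOLLOW(Cond) = { #, a, c, e, j, p, t }.
Union: FOLLOW(Cond) = { #, a, c, e, j, p, t }.

{ #, a, c, e, j, p, t }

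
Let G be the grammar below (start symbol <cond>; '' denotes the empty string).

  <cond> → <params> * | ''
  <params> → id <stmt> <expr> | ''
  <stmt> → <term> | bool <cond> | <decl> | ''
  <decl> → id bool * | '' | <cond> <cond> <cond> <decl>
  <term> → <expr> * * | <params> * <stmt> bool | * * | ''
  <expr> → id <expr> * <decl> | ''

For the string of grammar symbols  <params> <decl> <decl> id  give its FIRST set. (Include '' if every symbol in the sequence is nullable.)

{ *, id }

Add FIRST(<params>)\{''} = { id }; <params> is nullable, continue.
Add FIRST(<decl>)\{''} = { *, id }; <decl> is nullable, continue.
Add FIRST(<decl>)\{''} = { *, id }; <decl> is nullable, continue.
id is a terminal; add {id} and stop.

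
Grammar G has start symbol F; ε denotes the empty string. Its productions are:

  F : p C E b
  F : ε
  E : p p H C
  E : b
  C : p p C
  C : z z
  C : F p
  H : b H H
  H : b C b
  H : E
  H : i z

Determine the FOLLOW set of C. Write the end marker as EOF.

{ b, i, p, z }

In F : p C E b: add FIRST(E b) = { b, p }.
In E : p p H C: C is at the end, add FOLLOW(E) = { b, i, p, z }.
In C : p p C: C is at the end, add FOLLOW(C) = { b, i, p, z }.
In H : b C b: add FIRST(b) = { b }.
Union: FOLLOW(C) = { b, i, p, z }.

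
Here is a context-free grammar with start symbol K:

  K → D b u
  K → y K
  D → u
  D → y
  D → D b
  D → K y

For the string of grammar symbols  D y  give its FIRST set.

{ u, y }

Add FIRST(D) = { u, y }; D is not nullable, stop.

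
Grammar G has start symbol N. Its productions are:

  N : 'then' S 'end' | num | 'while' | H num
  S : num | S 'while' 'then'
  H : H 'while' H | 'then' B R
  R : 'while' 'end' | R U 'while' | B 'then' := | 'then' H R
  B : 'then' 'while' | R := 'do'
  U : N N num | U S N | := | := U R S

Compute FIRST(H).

From H : H 'while' H: add FIRST(H) = { 'then' }.
H : 'then' B R contributes {'then'}.
Union: FIRST(H) = { 'then' }.

{ 'then' }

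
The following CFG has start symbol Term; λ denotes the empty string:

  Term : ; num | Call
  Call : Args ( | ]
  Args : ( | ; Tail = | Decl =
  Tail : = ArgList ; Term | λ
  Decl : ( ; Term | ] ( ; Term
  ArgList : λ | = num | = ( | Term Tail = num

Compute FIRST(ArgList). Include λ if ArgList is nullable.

{ (, ;, =, ], λ }

ArgList : λ contributes λ.
ArgList : = num contributes {=}.
ArgList : = ( contributes {=}.
From ArgList : Term Tail = num: add FIRST(Term) = { (, ;, ] }.
Union: FIRST(ArgList) = { (, ;, =, ], λ }.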